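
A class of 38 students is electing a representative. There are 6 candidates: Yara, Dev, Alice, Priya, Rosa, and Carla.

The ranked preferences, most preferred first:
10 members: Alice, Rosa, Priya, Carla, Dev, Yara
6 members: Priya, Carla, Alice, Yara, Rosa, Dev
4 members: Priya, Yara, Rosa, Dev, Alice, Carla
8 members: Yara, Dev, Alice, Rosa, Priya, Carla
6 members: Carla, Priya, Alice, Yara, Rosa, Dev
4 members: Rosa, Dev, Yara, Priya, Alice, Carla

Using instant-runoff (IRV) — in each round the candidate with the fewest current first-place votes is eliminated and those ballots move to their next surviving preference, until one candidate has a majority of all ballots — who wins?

Round 1: Yara 8, Dev 0, Alice 10, Priya 10, Rosa 4, Carla 6. Dev eliminated.
Round 2: Yara 8, Alice 10, Priya 10, Rosa 4, Carla 6. Rosa eliminated.
Round 3: Yara 12, Alice 10, Priya 10, Carla 6. Carla eliminated.
Round 4: Yara 12, Alice 10, Priya 16. Alice eliminated.
Round 5: Yara 12, Priya 26. Priya has a majority (≥20).

Priya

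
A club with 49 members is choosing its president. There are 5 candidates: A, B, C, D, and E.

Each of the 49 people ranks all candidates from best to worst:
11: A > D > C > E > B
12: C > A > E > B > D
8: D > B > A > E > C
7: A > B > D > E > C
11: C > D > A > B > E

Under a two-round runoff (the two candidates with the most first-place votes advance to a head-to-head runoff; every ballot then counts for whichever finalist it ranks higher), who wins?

A

Round 1 first-place votes: A 18, B 0, C 23, D 8, E 0. C and A advance.
Runoff: C is ranked above A on 23 ballots, A above C on 26.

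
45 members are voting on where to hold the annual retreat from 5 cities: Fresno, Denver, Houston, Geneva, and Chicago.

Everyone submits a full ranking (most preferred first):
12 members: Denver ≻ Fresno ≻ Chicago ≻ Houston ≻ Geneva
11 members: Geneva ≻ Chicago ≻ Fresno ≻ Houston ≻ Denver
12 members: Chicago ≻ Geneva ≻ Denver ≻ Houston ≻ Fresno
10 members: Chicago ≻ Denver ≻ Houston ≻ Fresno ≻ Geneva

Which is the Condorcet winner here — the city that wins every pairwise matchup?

Chicago vs Fresno: 33–12
Chicago vs Denver: 33–12
Chicago vs Houston: 45–0
Chicago vs Geneva: 34–11
Chicago beats every other city.

Chicago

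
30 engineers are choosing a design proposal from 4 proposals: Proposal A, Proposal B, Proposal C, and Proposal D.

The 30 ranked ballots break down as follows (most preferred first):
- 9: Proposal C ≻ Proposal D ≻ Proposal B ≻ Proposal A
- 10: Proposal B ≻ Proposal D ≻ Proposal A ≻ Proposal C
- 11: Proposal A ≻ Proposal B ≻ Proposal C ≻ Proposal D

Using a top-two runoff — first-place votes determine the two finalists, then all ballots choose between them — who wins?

Round 1 first-place votes: Proposal A 11, Proposal B 10, Proposal C 9, Proposal D 0. Proposal A and Proposal B advance.
Runoff: Proposal A is ranked above Proposal B on 11 ballots, Proposal B above Proposal A on 19.

Proposal B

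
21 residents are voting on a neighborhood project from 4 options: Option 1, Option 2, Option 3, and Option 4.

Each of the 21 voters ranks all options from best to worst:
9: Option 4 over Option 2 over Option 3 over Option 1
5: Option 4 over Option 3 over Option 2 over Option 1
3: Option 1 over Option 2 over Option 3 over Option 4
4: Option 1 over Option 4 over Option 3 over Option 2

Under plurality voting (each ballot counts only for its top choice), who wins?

Option 4

First-place votes: Option 1 7, Option 2 0, Option 3 0, Option 4 14.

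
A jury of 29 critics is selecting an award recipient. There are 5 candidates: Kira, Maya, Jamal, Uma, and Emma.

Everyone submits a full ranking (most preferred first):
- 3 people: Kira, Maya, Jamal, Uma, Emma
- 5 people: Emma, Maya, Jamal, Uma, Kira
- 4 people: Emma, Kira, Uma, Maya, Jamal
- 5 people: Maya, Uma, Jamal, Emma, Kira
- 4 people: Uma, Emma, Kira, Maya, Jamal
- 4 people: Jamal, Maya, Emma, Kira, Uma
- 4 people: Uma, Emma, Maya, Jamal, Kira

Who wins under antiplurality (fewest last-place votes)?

Last-place votes: Kira 14, Maya 0, Jamal 8, Uma 4, Emma 3.

Maya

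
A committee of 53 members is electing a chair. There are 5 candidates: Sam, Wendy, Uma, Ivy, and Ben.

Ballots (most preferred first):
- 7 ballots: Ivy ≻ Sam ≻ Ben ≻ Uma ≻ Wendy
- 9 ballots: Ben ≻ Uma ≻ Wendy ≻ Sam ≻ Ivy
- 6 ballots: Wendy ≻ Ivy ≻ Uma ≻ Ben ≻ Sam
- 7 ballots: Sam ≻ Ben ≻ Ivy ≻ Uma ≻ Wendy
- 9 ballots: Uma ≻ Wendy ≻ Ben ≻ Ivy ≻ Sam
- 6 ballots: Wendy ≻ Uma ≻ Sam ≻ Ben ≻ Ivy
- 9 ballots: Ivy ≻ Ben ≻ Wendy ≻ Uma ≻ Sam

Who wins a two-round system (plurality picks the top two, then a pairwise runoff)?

Wendy

Round 1 first-place votes: Sam 7, Wendy 12, Uma 9, Ivy 16, Ben 9. Ivy and Wendy advance.
Runoff: Ivy is ranked above Wendy on 23 ballots, Wendy above Ivy on 30.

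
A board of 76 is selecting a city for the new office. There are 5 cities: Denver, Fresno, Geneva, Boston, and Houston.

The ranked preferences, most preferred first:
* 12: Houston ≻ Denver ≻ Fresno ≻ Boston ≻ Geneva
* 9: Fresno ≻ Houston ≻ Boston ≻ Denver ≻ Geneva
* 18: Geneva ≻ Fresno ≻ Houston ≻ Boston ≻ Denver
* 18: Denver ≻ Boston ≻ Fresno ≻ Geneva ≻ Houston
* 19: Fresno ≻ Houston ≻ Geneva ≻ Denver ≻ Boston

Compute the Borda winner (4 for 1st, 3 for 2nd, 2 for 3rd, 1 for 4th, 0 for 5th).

Denver: 12×3 + 9×1 + 18×0 + 18×4 + 19×1 = 136
Fresno: 12×2 + 9×4 + 18×3 + 18×2 + 19×4 = 226
Geneva: 12×0 + 9×0 + 18×4 + 18×1 + 19×2 = 128
Boston: 12×1 + 9×2 + 18×1 + 18×3 + 19×0 = 102
Houston: 12×4 + 9×3 + 18×2 + 18×0 + 19×3 = 168

Fresno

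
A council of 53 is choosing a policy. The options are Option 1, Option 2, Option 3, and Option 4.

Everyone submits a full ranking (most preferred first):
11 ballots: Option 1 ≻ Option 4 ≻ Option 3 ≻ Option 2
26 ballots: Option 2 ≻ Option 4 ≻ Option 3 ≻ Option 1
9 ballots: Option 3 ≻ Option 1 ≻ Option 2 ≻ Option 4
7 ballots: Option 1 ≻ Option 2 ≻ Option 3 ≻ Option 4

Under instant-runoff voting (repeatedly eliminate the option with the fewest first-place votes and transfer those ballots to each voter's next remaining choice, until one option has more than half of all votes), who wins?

Option 1

Round 1: Option 1 18, Option 2 26, Option 3 9, Option 4 0. Option 4 eliminated.
Round 2: Option 1 18, Option 2 26, Option 3 9. Option 3 eliminated.
Round 3: Option 1 27, Option 2 26. Option 1 has a majority (≥27).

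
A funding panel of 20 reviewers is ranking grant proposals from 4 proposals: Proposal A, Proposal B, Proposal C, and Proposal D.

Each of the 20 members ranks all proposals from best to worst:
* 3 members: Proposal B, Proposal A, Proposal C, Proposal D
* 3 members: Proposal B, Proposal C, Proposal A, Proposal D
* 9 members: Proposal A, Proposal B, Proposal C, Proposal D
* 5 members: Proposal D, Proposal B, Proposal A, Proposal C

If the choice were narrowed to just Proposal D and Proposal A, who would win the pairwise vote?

Proposal D is ranked above Proposal A on 5 ballots; Proposal A above Proposal D on 15.

Proposal A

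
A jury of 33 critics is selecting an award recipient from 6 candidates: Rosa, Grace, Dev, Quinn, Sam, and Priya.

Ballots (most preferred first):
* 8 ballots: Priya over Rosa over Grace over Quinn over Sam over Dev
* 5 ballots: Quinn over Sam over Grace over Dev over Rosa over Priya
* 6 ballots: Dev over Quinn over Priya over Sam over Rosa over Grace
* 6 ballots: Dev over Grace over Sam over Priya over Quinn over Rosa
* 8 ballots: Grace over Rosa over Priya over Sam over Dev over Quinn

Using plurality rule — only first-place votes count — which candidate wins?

Dev

First-place votes: Rosa 0, Grace 8, Dev 12, Quinn 5, Sam 0, Priya 8.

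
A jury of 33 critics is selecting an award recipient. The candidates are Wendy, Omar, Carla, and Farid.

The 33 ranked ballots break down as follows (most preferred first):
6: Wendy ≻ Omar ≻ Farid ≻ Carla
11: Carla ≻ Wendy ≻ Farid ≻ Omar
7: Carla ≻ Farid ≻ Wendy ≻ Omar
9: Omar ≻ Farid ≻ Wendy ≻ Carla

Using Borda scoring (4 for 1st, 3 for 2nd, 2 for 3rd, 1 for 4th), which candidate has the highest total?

Wendy

Wendy: 6×4 + 11×3 + 7×2 + 9×2 = 89
Omar: 6×3 + 11×1 + 7×1 + 9×4 = 72
Carla: 6×1 + 11×4 + 7×4 + 9×1 = 87
Farid: 6×2 + 11×2 + 7×3 + 9×3 = 82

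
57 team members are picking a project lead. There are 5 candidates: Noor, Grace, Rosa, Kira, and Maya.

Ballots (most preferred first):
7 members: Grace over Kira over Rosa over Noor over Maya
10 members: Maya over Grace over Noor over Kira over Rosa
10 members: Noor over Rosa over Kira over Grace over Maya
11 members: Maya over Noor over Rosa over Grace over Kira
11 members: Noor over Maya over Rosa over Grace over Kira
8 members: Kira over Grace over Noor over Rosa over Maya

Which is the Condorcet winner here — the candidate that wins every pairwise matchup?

Noor

Noor vs Grace: 32–25
Noor vs Rosa: 50–7
Noor vs Kira: 42–15
Noor vs Maya: 36–21
Noor beats every other candidate.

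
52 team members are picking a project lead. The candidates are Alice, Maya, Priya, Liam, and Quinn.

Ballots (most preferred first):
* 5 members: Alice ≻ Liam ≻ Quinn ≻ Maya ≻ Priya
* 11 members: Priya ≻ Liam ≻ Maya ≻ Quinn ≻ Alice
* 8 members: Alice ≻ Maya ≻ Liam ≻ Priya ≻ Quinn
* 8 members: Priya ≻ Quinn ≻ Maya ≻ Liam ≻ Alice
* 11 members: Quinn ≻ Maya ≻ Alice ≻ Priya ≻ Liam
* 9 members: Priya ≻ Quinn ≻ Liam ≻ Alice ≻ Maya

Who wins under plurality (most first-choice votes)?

Priya

First-place votes: Alice 13, Maya 0, Priya 28, Liam 0, Quinn 11.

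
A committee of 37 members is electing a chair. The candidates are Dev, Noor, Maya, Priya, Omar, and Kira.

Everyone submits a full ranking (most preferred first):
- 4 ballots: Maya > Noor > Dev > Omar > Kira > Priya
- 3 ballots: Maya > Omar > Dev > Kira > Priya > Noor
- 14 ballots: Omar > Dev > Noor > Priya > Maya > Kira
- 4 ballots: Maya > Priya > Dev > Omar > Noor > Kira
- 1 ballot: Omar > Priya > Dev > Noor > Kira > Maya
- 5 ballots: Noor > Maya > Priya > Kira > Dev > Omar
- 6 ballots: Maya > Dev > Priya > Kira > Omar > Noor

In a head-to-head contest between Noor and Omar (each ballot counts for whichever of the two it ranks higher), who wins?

Omar

Noor is ranked above Omar on 9 ballots; Omar above Noor on 28.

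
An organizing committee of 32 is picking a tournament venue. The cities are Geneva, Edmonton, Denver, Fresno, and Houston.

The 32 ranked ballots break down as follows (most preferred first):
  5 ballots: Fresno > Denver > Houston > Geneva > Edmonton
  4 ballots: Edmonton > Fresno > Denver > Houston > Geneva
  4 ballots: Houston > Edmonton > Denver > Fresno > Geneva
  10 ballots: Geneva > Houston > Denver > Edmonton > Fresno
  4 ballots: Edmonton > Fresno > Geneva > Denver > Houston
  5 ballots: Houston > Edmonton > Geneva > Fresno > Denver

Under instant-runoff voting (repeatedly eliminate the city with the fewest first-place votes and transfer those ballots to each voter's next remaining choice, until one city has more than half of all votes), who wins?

Round 1: Geneva 10, Edmonton 8, Denver 0, Fresno 5, Houston 9. Denver eliminated.
Round 2: Geneva 10, Edmonton 8, Fresno 5, Houston 9. Fresno eliminated.
Round 3: Geneva 10, Edmonton 8, Houston 14. Edmonton eliminated.
Round 4: Geneva 14, Houston 18. Houston has a majority (≥17).

Houston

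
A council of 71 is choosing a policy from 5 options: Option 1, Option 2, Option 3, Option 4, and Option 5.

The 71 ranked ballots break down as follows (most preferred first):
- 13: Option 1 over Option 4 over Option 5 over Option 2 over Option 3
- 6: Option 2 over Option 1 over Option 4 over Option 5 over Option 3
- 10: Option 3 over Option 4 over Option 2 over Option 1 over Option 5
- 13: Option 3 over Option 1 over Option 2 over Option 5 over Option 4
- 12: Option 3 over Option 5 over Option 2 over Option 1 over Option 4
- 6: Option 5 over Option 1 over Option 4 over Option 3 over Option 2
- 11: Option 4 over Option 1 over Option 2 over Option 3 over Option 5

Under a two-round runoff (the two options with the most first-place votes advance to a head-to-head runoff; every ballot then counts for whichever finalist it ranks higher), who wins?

Round 1 first-place votes: Option 1 13, Option 2 6, Option 3 35, Option 4 11, Option 5 6. Option 3 and Option 1 advance.
Runoff: Option 3 is ranked above Option 1 on 35 ballots, Option 1 above Option 3 on 36.

Option 1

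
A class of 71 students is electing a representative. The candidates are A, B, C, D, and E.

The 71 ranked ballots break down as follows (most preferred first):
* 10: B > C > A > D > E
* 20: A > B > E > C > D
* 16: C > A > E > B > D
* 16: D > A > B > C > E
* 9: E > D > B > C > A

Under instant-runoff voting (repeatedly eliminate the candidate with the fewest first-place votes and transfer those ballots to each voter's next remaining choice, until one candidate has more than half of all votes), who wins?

C

Round 1: A 20, B 10, C 16, D 16, E 9. E eliminated.
Round 2: A 20, B 10, C 16, D 25. B eliminated.
Round 3: A 20, C 26, D 25. A eliminated.
Round 4: C 46, D 25. C has a majority (≥36).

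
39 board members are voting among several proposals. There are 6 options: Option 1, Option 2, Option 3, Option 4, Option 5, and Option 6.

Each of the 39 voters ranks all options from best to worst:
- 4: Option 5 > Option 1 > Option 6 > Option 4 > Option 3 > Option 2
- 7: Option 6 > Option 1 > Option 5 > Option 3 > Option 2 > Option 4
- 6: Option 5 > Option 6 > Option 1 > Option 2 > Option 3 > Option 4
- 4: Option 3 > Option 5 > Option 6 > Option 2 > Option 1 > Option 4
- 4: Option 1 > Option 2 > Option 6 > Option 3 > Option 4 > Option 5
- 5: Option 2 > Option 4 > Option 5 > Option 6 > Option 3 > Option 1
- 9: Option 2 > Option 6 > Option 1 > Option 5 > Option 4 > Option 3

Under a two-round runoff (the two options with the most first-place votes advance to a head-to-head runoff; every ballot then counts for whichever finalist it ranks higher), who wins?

Option 5

Round 1 first-place votes: Option 1 4, Option 2 14, Option 3 4, Option 4 0, Option 5 10, Option 6 7. Option 2 and Option 5 advance.
Runoff: Option 2 is ranked above Option 5 on 18 ballots, Option 5 above Option 2 on 21.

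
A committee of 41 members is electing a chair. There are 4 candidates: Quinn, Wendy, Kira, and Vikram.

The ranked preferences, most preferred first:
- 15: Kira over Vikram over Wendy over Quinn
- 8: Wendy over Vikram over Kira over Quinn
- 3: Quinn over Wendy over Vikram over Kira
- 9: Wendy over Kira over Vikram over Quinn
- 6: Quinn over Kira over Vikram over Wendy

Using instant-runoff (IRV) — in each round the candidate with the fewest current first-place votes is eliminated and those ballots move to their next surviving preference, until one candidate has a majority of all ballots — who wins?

Kira

Round 1: Quinn 9, Wendy 17, Kira 15, Vikram 0. Vikram eliminated.
Round 2: Quinn 9, Wendy 17, Kira 15. Quinn eliminated.
Round 3: Wendy 20, Kira 21. Kira has a majority (≥21).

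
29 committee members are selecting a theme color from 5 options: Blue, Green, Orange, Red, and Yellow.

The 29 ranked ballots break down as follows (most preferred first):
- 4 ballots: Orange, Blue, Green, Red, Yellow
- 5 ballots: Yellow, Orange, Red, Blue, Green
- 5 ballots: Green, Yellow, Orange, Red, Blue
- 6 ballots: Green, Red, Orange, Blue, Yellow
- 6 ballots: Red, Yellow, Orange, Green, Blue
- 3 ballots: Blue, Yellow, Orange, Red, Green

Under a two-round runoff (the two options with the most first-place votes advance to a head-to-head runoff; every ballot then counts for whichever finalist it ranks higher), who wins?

Round 1 first-place votes: Blue 3, Green 11, Orange 4, Red 6, Yellow 5. Green and Red advance.
Runoff: Green is ranked above Red on 15 ballots, Red above Green on 14.

Green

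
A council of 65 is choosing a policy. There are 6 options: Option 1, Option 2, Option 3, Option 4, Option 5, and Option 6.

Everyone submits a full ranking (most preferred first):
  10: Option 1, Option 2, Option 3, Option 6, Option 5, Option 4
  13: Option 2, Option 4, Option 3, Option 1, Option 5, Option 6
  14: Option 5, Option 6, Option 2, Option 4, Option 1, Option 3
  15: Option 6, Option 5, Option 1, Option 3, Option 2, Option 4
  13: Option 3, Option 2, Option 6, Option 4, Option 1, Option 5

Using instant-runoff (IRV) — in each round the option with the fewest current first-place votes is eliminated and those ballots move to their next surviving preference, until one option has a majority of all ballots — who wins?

Round 1: Option 1 10, Option 2 13, Option 3 13, Option 4 0, Option 5 14, Option 6 15. Option 4 eliminated.
Round 2: Option 1 10, Option 2 13, Option 3 13, Option 5 14, Option 6 15. Option 1 eliminated.
Round 3: Option 2 23, Option 3 13, Option 5 14, Option 6 15. Option 3 eliminated.
Round 4: Option 2 36, Option 5 14, Option 6 15. Option 2 has a majority (≥33).

Option 2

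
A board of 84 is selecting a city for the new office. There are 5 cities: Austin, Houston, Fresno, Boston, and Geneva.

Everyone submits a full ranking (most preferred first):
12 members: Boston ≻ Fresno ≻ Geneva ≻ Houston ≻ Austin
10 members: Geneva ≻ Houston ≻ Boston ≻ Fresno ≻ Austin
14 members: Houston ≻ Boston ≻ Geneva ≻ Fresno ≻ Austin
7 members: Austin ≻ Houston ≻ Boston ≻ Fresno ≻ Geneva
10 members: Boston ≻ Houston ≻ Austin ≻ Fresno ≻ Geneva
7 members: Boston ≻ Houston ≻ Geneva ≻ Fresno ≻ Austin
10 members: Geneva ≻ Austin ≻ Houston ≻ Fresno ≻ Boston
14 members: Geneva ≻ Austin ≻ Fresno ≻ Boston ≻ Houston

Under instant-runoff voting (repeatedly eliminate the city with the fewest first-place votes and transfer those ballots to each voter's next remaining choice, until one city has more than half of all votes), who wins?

Round 1: Austin 7, Houston 14, Fresno 0, Boston 29, Geneva 34. Fresno eliminated.
Round 2: Austin 7, Houston 14, Boston 29, Geneva 34. Austin eliminated.
Round 3: Houston 21, Boston 29, Geneva 34. Houston eliminated.
Round 4: Boston 50, Geneva 34. Boston has a majority (≥43).

Boston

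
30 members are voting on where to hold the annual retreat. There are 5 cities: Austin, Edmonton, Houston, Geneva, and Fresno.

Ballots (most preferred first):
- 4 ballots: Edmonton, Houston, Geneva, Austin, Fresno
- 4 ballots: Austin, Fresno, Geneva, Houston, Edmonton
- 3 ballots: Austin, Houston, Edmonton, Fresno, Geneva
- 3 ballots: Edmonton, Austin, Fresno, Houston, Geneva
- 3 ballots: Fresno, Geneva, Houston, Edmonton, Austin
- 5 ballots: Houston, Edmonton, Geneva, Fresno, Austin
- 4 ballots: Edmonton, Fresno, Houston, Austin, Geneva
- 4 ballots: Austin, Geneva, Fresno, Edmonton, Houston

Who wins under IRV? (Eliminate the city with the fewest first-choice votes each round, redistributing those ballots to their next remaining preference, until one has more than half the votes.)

Round 1: Austin 11, Edmonton 11, Houston 5, Geneva 0, Fresno 3. Geneva eliminated.
Round 2: Austin 11, Edmonton 11, Houston 5, Fresno 3. Fresno eliminated.
Round 3: Austin 11, Edmonton 11, Houston 8. Houston eliminated.
Round 4: Austin 11, Edmonton 19. Edmonton has a majority (≥16).

Edmonton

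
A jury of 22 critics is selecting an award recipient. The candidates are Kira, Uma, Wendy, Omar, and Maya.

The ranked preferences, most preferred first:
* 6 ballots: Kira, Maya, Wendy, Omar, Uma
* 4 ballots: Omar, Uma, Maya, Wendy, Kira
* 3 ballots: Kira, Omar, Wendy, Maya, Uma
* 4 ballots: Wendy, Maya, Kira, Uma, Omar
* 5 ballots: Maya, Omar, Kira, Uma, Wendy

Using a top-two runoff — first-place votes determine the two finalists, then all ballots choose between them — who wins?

Round 1 first-place votes: Kira 9, Uma 0, Wendy 4, Omar 4, Maya 5. Kira and Maya advance.
Runoff: Kira is ranked above Maya on 9 ballots, Maya above Kira on 13.

Maya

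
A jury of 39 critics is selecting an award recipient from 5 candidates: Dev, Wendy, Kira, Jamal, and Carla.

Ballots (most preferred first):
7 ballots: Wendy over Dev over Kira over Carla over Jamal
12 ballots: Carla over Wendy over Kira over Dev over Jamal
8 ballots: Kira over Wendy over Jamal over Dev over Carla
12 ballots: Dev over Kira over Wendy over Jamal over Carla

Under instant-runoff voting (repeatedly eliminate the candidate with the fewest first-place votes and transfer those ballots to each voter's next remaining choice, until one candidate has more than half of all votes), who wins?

Dev

Round 1: Dev 12, Wendy 7, Kira 8, Jamal 0, Carla 12. Jamal eliminated.
Round 2: Dev 12, Wendy 7, Kira 8, Carla 12. Wendy eliminated.
Round 3: Dev 19, Kira 8, Carla 12. Kira eliminated.
Round 4: Dev 27, Carla 12. Dev has a majority (≥20).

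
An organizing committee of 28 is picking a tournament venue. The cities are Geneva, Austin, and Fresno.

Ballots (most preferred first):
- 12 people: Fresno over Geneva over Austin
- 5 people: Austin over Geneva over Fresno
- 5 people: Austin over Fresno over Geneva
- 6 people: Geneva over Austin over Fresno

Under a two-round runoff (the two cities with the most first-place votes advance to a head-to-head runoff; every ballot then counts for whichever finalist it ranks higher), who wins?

Austin

Round 1 first-place votes: Geneva 6, Austin 10, Fresno 12. Fresno and Austin advance.
Runoff: Fresno is ranked above Austin on 12 ballots, Austin above Fresno on 16.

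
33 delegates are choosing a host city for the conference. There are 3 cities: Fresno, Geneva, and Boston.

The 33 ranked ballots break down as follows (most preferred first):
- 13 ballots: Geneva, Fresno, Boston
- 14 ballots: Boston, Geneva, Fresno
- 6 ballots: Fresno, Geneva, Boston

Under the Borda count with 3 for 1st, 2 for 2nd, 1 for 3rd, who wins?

Fresno: 13×2 + 14×1 + 6×3 = 58
Geneva: 13×3 + 14×2 + 6×2 = 79
Boston: 13×1 + 14×3 + 6×1 = 61

Geneva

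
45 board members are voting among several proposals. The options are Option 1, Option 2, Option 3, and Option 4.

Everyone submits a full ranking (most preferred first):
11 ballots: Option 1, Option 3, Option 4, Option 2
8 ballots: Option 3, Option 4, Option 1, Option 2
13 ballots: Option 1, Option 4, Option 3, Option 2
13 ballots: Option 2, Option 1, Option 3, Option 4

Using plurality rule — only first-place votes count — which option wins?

Option 1

First-place votes: Option 1 24, Option 2 13, Option 3 8, Option 4 0.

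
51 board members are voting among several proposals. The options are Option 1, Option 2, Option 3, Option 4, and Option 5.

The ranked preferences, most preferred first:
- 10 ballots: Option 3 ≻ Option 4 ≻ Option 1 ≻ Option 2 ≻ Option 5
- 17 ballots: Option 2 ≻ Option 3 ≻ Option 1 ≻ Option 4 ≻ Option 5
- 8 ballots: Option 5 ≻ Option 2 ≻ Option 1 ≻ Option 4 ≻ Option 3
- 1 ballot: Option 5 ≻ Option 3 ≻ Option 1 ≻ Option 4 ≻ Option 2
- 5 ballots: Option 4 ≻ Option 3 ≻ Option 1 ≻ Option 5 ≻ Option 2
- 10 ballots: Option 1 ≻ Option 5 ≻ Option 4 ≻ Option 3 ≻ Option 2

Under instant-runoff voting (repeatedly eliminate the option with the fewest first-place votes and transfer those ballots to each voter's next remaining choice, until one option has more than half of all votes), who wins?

Option 3

Round 1: Option 1 10, Option 2 17, Option 3 10, Option 4 5, Option 5 9. Option 4 eliminated.
Round 2: Option 1 10, Option 2 17, Option 3 15, Option 5 9. Option 5 eliminated.
Round 3: Option 1 10, Option 2 25, Option 3 16. Option 1 eliminated.
Round 4: Option 2 25, Option 3 26. Option 3 has a majority (≥26).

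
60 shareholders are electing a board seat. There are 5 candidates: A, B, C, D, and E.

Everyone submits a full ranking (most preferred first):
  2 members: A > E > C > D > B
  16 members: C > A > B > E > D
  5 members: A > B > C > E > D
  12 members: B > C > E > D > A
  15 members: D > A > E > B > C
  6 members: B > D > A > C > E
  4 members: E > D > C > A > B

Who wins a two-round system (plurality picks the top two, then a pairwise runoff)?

Round 1 first-place votes: A 7, B 18, C 16, D 15, E 4. B and C advance.
Runoff: B is ranked above C on 38 ballots, C above B on 22.

B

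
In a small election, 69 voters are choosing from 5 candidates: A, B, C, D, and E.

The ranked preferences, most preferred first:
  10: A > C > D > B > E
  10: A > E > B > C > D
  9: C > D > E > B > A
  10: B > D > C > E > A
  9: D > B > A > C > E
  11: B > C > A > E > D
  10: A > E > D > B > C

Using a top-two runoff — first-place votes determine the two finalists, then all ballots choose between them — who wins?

Round 1 first-place votes: A 30, B 21, C 9, D 9, E 0. A and B advance.
Runoff: A is ranked above B on 30 ballots, B above A on 39.

B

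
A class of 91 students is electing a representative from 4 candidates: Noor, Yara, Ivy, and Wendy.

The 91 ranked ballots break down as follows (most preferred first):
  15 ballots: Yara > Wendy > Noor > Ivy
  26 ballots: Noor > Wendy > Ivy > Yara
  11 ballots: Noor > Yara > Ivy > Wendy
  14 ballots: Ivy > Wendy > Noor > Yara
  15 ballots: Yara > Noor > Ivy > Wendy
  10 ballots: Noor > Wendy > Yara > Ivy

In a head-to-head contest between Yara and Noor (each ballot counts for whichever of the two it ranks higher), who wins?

Yara is ranked above Noor on 30 ballots; Noor above Yara on 61.

Noor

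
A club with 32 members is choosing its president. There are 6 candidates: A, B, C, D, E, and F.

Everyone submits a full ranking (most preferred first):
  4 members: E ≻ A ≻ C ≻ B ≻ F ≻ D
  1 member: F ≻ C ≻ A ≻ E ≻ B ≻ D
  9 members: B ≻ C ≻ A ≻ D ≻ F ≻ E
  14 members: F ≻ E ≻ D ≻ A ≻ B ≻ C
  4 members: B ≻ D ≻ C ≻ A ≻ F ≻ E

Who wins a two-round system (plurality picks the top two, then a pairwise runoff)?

Round 1 first-place votes: A 0, B 13, C 0, D 0, E 4, F 15. F and B advance.
Runoff: F is ranked above B on 15 ballots, B above F on 17.

B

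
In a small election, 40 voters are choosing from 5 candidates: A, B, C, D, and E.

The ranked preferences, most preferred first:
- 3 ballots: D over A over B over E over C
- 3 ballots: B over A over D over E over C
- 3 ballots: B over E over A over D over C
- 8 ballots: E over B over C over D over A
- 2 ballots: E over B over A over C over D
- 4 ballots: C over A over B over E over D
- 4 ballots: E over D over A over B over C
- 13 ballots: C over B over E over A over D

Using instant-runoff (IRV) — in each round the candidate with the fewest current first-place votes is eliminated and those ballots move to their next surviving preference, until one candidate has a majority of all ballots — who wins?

Round 1: A 0, B 6, C 17, D 3, E 14. A eliminated.
Round 2: B 6, C 17, D 3, E 14. D eliminated.
Round 3: B 9, C 17, E 14. B eliminated.
Round 4: C 17, E 23. E has a majority (≥21).

E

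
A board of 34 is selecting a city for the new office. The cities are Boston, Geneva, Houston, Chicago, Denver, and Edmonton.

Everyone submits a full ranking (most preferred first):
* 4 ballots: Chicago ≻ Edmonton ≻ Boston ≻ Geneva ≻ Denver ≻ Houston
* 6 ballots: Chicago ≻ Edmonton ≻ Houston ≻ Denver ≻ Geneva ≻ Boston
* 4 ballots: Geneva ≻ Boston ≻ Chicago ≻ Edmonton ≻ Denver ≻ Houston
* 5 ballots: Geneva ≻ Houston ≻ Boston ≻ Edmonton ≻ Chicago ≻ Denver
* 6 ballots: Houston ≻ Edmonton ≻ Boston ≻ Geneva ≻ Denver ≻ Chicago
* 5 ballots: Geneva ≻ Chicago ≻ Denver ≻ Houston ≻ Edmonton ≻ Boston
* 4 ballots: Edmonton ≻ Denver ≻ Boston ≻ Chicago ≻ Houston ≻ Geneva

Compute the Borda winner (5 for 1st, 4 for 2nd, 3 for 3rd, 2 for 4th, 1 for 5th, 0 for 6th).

Boston: 4×3 + 6×0 + 4×4 + 5×3 + 6×3 + 5×0 + 4×3 = 73
Geneva: 4×2 + 6×1 + 4×5 + 5×5 + 6×2 + 5×5 + 4×0 = 96
Houston: 4×0 + 6×3 + 4×0 + 5×4 + 6×5 + 5×2 + 4×1 = 82
Chicago: 4×5 + 6×5 + 4×3 + 5×1 + 6×0 + 5×4 + 4×2 = 95
Denver: 4×1 + 6×2 + 4×1 + 5×0 + 6×1 + 5×3 + 4×4 = 57
Edmonton: 4×4 + 6×4 + 4×2 + 5×2 + 6×4 + 5×1 + 4×5 = 107

Edmonton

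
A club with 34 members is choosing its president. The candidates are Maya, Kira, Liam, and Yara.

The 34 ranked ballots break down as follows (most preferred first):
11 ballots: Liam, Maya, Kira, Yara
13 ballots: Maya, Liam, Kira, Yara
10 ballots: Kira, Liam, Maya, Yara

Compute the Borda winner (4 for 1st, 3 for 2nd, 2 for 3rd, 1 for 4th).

Liam

Maya: 11×3 + 13×4 + 10×2 = 105
Kira: 11×2 + 13×2 + 10×4 = 88
Liam: 11×4 + 13×3 + 10×3 = 113
Yara: 11×1 + 13×1 + 10×1 = 34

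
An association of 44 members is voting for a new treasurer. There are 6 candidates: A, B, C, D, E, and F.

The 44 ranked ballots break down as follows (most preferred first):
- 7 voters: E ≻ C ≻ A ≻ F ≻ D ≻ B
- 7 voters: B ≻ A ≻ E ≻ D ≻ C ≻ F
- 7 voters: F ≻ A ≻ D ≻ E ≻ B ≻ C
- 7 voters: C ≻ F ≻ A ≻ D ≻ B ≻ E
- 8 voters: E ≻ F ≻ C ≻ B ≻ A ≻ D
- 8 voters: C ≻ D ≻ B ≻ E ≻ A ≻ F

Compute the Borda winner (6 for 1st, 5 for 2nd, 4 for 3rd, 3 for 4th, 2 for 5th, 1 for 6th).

A: 7×4 + 7×5 + 7×5 + 7×4 + 8×2 + 8×2 = 158
B: 7×1 + 7×6 + 7×2 + 7×2 + 8×3 + 8×4 = 133
C: 7×5 + 7×2 + 7×1 + 7×6 + 8×4 + 8×6 = 178
D: 7×2 + 7×3 + 7×4 + 7×3 + 8×1 + 8×5 = 132
E: 7×6 + 7×4 + 7×3 + 7×1 + 8×6 + 8×3 = 170
F: 7×3 + 7×1 + 7×6 + 7×5 + 8×5 + 8×1 = 153

C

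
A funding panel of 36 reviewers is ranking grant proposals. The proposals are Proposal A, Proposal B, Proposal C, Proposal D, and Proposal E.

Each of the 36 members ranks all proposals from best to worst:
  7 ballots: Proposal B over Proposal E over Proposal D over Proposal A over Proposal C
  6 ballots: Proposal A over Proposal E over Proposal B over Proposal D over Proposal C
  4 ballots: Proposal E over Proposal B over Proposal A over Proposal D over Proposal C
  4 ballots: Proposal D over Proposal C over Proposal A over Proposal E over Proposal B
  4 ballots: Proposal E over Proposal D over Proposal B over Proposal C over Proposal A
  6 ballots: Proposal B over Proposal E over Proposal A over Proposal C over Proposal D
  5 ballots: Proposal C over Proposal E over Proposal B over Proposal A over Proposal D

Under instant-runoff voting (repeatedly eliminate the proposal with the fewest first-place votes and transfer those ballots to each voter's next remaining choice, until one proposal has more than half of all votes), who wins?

Proposal E

Round 1: Proposal A 6, Proposal B 13, Proposal C 5, Proposal D 4, Proposal E 8. Proposal D eliminated.
Round 2: Proposal A 6, Proposal B 13, Proposal C 9, Proposal E 8. Proposal A eliminated.
Round 3: Proposal B 13, Proposal C 9, Proposal E 14. Proposal C eliminated.
Round 4: Proposal B 13, Proposal E 23. Proposal E has a majority (≥19).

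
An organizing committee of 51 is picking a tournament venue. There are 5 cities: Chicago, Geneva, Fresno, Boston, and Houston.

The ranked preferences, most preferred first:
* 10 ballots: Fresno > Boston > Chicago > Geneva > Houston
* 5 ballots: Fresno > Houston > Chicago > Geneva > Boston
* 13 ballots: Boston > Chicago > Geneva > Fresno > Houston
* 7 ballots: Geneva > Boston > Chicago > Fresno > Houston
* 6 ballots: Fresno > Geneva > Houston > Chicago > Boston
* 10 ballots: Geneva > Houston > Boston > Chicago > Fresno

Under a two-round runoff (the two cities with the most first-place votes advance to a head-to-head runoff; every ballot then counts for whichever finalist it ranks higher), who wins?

Geneva

Round 1 first-place votes: Chicago 0, Geneva 17, Fresno 21, Boston 13, Houston 0. Fresno and Geneva advance.
Runoff: Fresno is ranked above Geneva on 21 ballots, Geneva above Fresno on 30.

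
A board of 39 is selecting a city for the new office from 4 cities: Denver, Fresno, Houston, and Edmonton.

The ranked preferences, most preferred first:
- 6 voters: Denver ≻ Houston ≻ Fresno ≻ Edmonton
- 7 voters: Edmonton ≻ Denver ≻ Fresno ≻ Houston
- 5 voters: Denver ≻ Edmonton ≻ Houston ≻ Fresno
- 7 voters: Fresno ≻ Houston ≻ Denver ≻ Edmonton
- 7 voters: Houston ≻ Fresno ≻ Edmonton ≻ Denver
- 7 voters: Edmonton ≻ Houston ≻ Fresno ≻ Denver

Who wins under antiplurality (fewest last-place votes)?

Fresno

Last-place votes: Denver 14, Fresno 5, Houston 7, Edmonton 13.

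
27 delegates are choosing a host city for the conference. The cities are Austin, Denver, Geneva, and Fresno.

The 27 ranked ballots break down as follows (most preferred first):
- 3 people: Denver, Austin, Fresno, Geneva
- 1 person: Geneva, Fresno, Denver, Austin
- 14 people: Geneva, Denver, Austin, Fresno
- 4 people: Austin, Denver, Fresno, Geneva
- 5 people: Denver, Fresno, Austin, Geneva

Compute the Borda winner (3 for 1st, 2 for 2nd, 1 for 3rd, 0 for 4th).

Austin: 3×2 + 1×0 + 14×1 + 4×3 + 5×1 = 37
Denver: 3×3 + 1×1 + 14×2 + 4×2 + 5×3 = 61
Geneva: 3×0 + 1×3 + 14×3 + 4×0 + 5×0 = 45
Fresno: 3×1 + 1×2 + 14×0 + 4×1 + 5×2 = 19

Denver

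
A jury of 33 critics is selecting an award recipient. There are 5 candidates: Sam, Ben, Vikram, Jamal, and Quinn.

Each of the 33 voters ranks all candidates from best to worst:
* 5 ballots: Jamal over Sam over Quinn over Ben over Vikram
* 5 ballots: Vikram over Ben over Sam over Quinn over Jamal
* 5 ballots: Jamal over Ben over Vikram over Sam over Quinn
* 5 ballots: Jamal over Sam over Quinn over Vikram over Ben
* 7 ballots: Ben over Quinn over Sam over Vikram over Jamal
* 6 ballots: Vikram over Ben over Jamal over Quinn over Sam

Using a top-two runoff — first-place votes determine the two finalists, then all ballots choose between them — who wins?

Vikram

Round 1 first-place votes: Sam 0, Ben 7, Vikram 11, Jamal 15, Quinn 0. Jamal and Vikram advance.
Runoff: Jamal is ranked above Vikram on 15 ballots, Vikram above Jamal on 18.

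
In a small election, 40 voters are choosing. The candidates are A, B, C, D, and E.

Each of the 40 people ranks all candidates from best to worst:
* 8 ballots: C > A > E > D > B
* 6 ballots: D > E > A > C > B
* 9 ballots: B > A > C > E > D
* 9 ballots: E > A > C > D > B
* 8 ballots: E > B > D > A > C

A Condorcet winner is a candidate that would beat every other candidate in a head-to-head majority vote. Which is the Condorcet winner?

E

E vs A: 23–17
E vs B: 31–9
E vs C: 23–17
E vs D: 34–6
E beats every other candidate.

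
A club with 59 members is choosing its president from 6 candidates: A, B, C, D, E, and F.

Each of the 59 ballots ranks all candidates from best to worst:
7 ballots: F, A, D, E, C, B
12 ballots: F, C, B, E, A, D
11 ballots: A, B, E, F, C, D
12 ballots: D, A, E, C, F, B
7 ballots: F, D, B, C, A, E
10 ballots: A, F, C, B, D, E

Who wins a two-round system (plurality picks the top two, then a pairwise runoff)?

A

Round 1 first-place votes: A 21, B 0, C 0, D 12, E 0, F 26. F and A advance.
Runoff: F is ranked above A on 26 ballots, A above F on 33.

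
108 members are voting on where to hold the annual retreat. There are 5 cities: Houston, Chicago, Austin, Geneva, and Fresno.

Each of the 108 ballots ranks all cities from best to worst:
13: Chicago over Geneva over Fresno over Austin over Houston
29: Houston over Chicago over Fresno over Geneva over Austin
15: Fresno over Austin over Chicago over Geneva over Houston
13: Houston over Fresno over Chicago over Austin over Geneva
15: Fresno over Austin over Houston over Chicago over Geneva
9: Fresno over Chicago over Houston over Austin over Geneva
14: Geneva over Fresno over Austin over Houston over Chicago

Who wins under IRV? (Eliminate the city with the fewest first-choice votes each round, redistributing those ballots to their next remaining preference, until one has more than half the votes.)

Round 1: Houston 42, Chicago 13, Austin 0, Geneva 14, Fresno 39. Austin eliminated.
Round 2: Houston 42, Chicago 13, Geneva 14, Fresno 39. Chicago eliminated.
Round 3: Houston 42, Geneva 27, Fresno 39. Geneva eliminated.
Round 4: Houston 42, Fresno 66. Fresno has a majority (≥55).

Fresno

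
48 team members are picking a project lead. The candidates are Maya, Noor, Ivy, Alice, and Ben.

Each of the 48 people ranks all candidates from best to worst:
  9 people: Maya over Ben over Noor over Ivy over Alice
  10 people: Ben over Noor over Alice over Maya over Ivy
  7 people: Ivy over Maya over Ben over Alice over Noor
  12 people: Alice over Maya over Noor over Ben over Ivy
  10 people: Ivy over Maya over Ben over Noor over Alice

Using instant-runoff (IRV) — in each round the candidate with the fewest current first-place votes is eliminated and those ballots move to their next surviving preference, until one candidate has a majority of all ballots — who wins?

Ben

Round 1: Maya 9, Noor 0, Ivy 17, Alice 12, Ben 10. Noor eliminated.
Round 2: Maya 9, Ivy 17, Alice 12, Ben 10. Maya eliminated.
Round 3: Ivy 17, Alice 12, Ben 19. Alice eliminated.
Round 4: Ivy 17, Ben 31. Ben has a majority (≥25).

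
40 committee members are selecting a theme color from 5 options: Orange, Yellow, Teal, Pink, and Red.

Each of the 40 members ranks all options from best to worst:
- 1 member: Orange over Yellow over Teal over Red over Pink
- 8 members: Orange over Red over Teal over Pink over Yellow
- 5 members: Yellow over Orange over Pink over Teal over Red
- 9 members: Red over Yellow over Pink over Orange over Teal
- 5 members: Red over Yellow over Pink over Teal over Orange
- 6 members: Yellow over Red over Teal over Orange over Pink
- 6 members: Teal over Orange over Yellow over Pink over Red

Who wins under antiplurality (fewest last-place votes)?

Last-place votes: Orange 5, Yellow 8, Teal 9, Pink 7, Red 11.

Orange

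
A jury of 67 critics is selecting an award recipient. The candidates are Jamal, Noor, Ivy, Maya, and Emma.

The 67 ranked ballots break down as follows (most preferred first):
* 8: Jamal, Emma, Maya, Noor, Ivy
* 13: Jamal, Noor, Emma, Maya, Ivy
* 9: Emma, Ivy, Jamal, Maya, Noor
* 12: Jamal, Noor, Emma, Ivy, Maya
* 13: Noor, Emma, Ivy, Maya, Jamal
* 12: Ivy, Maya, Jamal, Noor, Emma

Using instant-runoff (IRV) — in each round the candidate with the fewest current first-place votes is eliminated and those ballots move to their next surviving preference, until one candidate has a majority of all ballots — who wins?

Ivy

Round 1: Jamal 33, Noor 13, Ivy 12, Maya 0, Emma 9. Maya eliminated.
Round 2: Jamal 33, Noor 13, Ivy 12, Emma 9. Emma eliminated.
Round 3: Jamal 33, Noor 13, Ivy 21. Noor eliminated.
Round 4: Jamal 33, Ivy 34. Ivy has a majority (≥34).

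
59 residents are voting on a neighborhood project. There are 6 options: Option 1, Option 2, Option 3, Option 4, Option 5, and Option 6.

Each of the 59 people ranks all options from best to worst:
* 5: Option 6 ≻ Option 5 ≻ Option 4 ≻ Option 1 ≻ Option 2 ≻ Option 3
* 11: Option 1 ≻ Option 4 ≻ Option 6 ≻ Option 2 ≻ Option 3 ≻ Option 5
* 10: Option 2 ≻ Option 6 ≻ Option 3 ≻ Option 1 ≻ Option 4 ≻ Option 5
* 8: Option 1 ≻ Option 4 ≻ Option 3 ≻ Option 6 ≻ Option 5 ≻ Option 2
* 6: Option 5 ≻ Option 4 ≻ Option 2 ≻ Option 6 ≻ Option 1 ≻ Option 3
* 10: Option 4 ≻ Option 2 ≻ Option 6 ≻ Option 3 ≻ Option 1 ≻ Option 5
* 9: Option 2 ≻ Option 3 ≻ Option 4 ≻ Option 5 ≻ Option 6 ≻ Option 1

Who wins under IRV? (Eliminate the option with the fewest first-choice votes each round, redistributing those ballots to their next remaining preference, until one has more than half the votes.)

Round 1: Option 1 19, Option 2 19, Option 3 0, Option 4 10, Option 5 6, Option 6 5. Option 3 eliminated.
Round 2: Option 1 19, Option 2 19, Option 4 10, Option 5 6, Option 6 5. Option 6 eliminated.
Round 3: Option 1 19, Option 2 19, Option 4 10, Option 5 11. Option 4 eliminated.
Round 4: Option 1 19, Option 2 29, Option 5 11. Option 5 eliminated.
Round 5: Option 1 24, Option 2 35. Option 2 has a majority (≥30).

Option 2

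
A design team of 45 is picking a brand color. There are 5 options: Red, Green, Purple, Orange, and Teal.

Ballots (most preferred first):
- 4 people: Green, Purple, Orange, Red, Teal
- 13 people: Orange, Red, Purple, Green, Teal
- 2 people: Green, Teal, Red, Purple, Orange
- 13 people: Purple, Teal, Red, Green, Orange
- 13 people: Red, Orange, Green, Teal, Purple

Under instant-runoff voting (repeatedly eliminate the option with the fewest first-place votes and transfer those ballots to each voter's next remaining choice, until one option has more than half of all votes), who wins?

Red

Round 1: Red 13, Green 6, Purple 13, Orange 13, Teal 0. Teal eliminated.
Round 2: Red 13, Green 6, Purple 13, Orange 13. Green eliminated.
Round 3: Red 15, Purple 17, Orange 13. Orange eliminated.
Round 4: Red 28, Purple 17. Red has a majority (≥23).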